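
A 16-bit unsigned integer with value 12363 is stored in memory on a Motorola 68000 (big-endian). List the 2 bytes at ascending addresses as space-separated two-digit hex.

12363 in hexadecimal, padded to 16 bits, is 0x304B.
Split into bytes (most-significant first): 30 4B.
Big-endian: lowest address holds the most-significant byte.
So the memory order matches the most-significant-first order: 30 4B.

30 4B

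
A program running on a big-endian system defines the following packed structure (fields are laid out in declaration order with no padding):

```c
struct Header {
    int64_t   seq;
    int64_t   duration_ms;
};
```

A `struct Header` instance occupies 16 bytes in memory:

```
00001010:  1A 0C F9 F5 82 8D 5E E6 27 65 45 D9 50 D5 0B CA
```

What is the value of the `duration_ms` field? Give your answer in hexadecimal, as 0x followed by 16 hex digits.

`duration_ms` follows `seq` (8 bytes), so it starts at byte offset 8 and occupies 8 bytes.
Bytes at offsets 8..15: 27 65 45 D9 50 D5 0B CA.
Big-endian: lowest address holds the most-significant byte.
The bytes are already most-significant first: 0x276545D950D50BCA.

0x276545D950D50BCA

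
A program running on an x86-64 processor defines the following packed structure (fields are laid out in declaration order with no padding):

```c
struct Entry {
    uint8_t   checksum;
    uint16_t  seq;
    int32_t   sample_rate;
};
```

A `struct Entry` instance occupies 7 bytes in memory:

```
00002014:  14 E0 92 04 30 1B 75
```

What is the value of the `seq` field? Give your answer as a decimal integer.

37600

`seq` follows `checksum` (1 byte), so it starts at byte offset 1 and occupies 2 bytes.
Bytes at offsets 1..2: E0 92.
Little-endian: lowest address holds the least-significant byte.
Reassemble most-significant byte first: 92 E0 → 0x92E0.
0x92E0 = 37600.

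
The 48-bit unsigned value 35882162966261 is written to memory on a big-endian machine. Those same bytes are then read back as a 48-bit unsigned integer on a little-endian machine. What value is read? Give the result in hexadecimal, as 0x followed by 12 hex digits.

0xF5CE9377A220

35882162966261 in 48-bit hexadecimal is 0x20A27793CEF5.
Stored big-endian, the bytes at ascending addresses are 20 A2 77 93 CE F5.
Read back as little-endian, the first byte is least significant, giving 0xF5CE9377A220.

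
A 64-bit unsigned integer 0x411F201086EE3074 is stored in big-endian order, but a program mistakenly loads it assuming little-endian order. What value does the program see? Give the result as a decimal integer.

Stored big-endian, the bytes at ascending addresses are 41 1F 20 10 86 EE 30 74.
Read back as little-endian, the first byte is least significant, giving 0x7430EE8610201F41.
0x7430EE8610201F41 = 8372453966845321025.

8372453966845321025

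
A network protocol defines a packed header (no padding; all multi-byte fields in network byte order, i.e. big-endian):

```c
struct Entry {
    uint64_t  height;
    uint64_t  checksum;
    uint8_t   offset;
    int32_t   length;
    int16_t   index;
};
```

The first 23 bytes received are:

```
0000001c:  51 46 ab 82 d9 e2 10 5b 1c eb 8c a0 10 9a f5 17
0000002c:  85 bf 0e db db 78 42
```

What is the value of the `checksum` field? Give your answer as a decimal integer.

`checksum` follows `height` (8 bytes), so it starts at byte offset 8 and occupies 8 bytes.
Bytes at offsets 8..15: 1C EB 8C A0 10 9A F5 17.
Big-endian: lowest address holds the most-significant byte.
The bytes are already most-significant first: 0x1CEB8CA0109AF517.
0x1CEB8CA0109AF517 = 2083913871690233111.

2083913871690233111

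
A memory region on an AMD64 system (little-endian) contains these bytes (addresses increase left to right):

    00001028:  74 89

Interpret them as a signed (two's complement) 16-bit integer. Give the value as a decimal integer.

-30348

Little-endian stores the least-significant byte at the lowest address.
Reassemble most-significant byte first: 89 74 → 0x8974.
Top bit is set, so as a signed 16-bit value this is 0x8974 − 2^16 = -30348.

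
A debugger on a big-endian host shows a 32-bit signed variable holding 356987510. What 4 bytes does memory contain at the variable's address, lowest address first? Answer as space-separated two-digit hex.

356987510 in hexadecimal, padded to 32 bits, is 0x15473276.
Split into bytes (most-significant first): 15 47 32 76.
Big-endian stores the most-significant byte at the lowest address.
So the memory order matches the most-significant-first order: 15 47 32 76.

15 47 32 76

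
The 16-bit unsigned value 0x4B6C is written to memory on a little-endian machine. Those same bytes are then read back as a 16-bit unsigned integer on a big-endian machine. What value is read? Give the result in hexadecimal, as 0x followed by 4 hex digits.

0x6C4B

Stored little-endian, the bytes at ascending addresses are 6C 4B.
Read back as big-endian, the last byte is least significant, giving 0x6C4B.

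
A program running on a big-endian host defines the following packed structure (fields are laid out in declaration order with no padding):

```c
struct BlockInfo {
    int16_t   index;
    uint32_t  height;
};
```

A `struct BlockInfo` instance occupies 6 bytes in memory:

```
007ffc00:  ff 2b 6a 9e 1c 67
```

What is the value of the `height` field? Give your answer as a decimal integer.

1788746855

`height` follows `index` (2 bytes), so it starts at byte offset 2 and occupies 4 bytes.
Bytes at offsets 2..5: 6A 9E 1C 67.
In big-endian order the high byte comes first in memory.
The bytes are already most-significant first: 0x6A9E1C67.
0x6A9E1C67 = 1788746855.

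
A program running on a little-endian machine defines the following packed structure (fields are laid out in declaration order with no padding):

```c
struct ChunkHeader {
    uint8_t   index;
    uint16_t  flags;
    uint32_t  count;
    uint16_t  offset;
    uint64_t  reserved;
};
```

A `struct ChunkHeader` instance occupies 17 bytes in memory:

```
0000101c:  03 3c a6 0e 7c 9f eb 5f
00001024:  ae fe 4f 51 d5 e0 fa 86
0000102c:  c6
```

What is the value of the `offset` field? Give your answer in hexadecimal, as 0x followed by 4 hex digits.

`offset` follows `index` (1 B), `flags` (2 B), `count` (4 B), so it starts at offset 1 + 2 + 4 = 7 and occupies 2 bytes.
Bytes at offsets 7..8: 5F AE.
In little-endian order the low byte comes first in memory.
Reassemble most-significant byte first: AE 5F → 0xAE5F.

0xAE5F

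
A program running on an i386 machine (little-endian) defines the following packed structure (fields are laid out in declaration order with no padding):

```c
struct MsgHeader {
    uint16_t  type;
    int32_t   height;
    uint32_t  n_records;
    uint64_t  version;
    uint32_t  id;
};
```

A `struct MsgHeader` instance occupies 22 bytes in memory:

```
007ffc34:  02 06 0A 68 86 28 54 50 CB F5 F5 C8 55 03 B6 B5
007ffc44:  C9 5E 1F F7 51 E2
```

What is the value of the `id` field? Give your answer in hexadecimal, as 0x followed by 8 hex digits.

0xE251F71F

`id` follows `type` (2 B), `height` (4 B), `n_records` (4 B), `version` (8 B), so it starts at offset 2 + 4 + 4 + 8 = 18 and occupies 4 bytes.
Bytes at offsets 18..21: 1F F7 51 E2.
In little-endian order the low byte comes first in memory.
Reassemble most-significant byte first: E2 51 F7 1F → 0xE251F71F.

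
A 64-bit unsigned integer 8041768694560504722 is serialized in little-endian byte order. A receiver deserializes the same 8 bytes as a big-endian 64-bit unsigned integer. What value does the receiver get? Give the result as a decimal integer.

8041768694560504722 in 64-bit hexadecimal is 0x6F9A1A054522BB92.
Stored little-endian, the bytes at ascending addresses are 92 BB 22 45 05 1A 9A 6F.
Read back as big-endian, the last byte is least significant, giving 0x92BB2245051A9A6F.
0x92BB2245051A9A6F = 10573082230016088687.

10573082230016088687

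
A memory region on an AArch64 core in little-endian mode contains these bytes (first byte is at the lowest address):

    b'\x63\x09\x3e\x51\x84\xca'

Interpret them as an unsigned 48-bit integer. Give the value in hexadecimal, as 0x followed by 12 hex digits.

Little-endian stores the least-significant byte at the lowest address.
Reassemble most-significant byte first: CA 84 51 3E 09 63 → 0xCA84513E0963.

0xCA84513E0963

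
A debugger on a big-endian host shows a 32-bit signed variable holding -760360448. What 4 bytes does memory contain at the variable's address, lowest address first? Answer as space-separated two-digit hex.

D2 AD D2 00

Two's complement of -760360448 in 32 bits: 760360448 = 0x2D522E00; invert → 0xD2ADD1FF; add 1 → 0xD2ADD200.
Split into bytes (most-significant first): D2 AD D2 00.
Big-endian stores the most-significant byte at the lowest address.
So the memory order matches the most-significant-first order: D2 AD D2 00.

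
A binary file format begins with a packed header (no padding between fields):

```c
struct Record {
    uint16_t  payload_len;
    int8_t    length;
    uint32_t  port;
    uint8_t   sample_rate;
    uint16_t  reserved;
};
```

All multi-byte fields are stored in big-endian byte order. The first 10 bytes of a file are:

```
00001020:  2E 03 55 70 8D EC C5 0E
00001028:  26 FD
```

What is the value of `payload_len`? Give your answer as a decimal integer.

`payload_len` is the first field, at byte offset 0, occupying 2 bytes.
Bytes at offsets 0..1: 2E 03.
In big-endian order the high byte comes first in memory.
The bytes are already most-significant first: 0x2E03.
0x2E03 = 11779.

11779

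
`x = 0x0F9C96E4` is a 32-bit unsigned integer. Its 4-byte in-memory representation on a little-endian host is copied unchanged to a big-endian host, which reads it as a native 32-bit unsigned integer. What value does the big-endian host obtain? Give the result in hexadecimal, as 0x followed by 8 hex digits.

Stored little-endian, the bytes at ascending addresses are E4 96 9C 0F.
Read back as big-endian, the last byte is least significant, giving 0xE4969C0F.

0xE4969C0F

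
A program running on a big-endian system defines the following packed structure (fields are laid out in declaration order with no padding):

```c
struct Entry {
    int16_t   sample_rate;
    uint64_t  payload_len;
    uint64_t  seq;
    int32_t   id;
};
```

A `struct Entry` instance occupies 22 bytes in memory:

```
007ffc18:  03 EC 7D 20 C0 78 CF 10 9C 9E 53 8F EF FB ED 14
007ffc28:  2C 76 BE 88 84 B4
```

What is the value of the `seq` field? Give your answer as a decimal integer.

`seq` follows `sample_rate` (2 B), `payload_len` (8 B), so it starts at offset 2 + 8 = 10 and occupies 8 bytes.
Bytes at offsets 10..17: 53 8F EF FB ED 14 2C 76.
Big-endian stores the most-significant byte at the lowest address.
The bytes are already most-significant first: 0x538FEFFBED142C76.
0x538FEFFBED142C76 = 6021295092110994550.

6021295092110994550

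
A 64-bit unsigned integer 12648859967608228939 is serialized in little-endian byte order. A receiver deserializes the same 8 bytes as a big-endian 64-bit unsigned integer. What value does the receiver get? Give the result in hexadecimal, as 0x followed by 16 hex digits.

12648859967608228939 in 64-bit hexadecimal is 0xAF89C71FBEF28C4B.
Stored little-endian, the bytes at ascending addresses are 4B 8C F2 BE 1F C7 89 AF.
Read back as big-endian, the last byte is least significant, giving 0x4B8CF2BE1FC789AF.

0x4B8CF2BE1FC789AF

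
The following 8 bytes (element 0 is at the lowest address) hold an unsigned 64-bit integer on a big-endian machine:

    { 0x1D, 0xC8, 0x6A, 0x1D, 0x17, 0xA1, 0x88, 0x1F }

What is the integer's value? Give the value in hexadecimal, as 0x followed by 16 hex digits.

In big-endian order the high byte comes first in memory.
The bytes are already most-significant first: 0x1DC86A1D17A1881F.

0x1DC86A1D17A1881F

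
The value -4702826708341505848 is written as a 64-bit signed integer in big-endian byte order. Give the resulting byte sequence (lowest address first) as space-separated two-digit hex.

Two's complement of -4702826708341505848 in 64 bits: 4702826708341505848 = 0x4143CBF97EEA3F38; invert → 0xBEBC34068115C0C7; add 1 → 0xBEBC34068115C0C8.
Split into bytes (most-significant first): BE BC 34 06 81 15 C0 C8.
Big-endian: lowest address holds the most-significant byte.
So the memory order matches the most-significant-first order: BE BC 34 06 81 15 C0 C8.

BE BC 34 06 81 15 C0 C8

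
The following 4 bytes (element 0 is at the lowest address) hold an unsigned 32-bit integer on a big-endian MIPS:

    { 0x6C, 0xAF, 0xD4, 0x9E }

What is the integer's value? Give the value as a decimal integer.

1823462558

Big-endian stores the most-significant byte at the lowest address.
The bytes are already most-significant first: 0x6CAFD49E.
0x6CAFD49E = 1823462558.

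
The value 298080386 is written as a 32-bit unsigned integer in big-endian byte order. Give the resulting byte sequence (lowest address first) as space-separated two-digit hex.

11 C4 58 82

298080386 in hexadecimal, padded to 32 bits, is 0x11C45882.
Split into bytes (most-significant first): 11 C4 58 82.
Big-endian: lowest address holds the most-significant byte.
So the memory order matches the most-significant-first order: 11 C4 58 82.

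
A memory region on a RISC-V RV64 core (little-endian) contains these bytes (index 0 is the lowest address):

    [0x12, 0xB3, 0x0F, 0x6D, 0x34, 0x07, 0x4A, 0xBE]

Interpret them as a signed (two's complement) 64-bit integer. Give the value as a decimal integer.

Little-endian: lowest address holds the least-significant byte.
Reassemble most-significant byte first: BE 4A 07 34 6D 0F B3 12 → 0xBE4A07346D0FB312.
Top bit is set, so as a signed 64-bit value this is 0xBE4A07346D0FB312 − 2^64 = -4734964136477215982.

-4734964136477215982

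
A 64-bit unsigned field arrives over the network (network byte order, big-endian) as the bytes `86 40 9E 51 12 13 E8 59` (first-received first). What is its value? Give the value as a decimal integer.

9673906070624659545

In big-endian order the high byte comes first in memory.
The bytes are already most-significant first: 0x86409E511213E859.
0x86409E511213E859 = 9673906070624659545.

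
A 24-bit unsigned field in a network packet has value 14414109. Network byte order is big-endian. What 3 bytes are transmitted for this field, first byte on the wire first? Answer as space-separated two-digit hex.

DB F1 1D

14414109 in hexadecimal, padded to 24 bits, is 0xDBF11D.
Split into bytes (most-significant first): DB F1 1D.
Big-endian stores the most-significant byte at the lowest address.
So the memory order matches the most-significant-first order: DB F1 1D.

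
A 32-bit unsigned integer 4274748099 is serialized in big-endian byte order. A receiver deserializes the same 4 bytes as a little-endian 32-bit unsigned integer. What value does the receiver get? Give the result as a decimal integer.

3279604734

4274748099 in 32-bit hexadecimal is 0xFECB7AC3.
Stored big-endian, the bytes at ascending addresses are FE CB 7A C3.
Read back as little-endian, the first byte is least significant, giving 0xC37ACBFE.
0xC37ACBFE = 3279604734.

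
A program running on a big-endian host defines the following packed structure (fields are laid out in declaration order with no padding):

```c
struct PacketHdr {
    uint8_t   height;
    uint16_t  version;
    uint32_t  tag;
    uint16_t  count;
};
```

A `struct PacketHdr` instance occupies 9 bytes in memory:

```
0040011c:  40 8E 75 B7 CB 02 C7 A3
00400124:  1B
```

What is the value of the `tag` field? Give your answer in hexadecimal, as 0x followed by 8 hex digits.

`tag` follows `height` (1 B), `version` (2 B), so it starts at offset 1 + 2 = 3 and occupies 4 bytes.
Bytes at offsets 3..6: B7 CB 02 C7.
In big-endian order the high byte comes first in memory.
The bytes are already most-significant first: 0xB7CB02C7.

0xB7CB02C7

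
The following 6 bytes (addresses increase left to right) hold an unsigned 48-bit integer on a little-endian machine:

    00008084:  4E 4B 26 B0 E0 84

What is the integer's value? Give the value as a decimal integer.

Little-endian stores the least-significant byte at the lowest address.
Reassemble most-significant byte first: 84 E0 B0 26 4B 4E → 0x84E0B0264B4E.
0x84E0B0264B4E = 146100562840398.

146100562840398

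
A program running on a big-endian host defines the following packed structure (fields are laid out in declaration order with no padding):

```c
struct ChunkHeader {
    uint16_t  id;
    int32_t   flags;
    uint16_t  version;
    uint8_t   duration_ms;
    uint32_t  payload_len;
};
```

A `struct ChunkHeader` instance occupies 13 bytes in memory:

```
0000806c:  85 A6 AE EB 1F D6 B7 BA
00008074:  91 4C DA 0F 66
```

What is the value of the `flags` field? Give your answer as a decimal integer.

`flags` follows `id` (2 bytes), so it starts at byte offset 2 and occupies 4 bytes.
Bytes at offsets 2..5: AE EB 1F D6.
Big-endian stores the most-significant byte at the lowest address.
The bytes are already most-significant first: 0xAEEB1FD6.
Top bit is set, so as a signed 32-bit value this is 0xAEEB1FD6 − 2^32 = -1360322602.

-1360322602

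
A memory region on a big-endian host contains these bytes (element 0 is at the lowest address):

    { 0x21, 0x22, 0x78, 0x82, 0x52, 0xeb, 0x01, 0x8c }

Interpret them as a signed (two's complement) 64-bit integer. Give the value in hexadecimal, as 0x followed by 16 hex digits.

In big-endian order the high byte comes first in memory.
The bytes are already most-significant first: 0x2122788252EB018C.

0x2122788252EB018C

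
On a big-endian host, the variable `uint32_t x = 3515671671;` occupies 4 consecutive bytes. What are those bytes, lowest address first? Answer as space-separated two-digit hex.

3515671671 in hexadecimal, padded to 32 bits, is 0xD18CE477.
Split into bytes (most-significant first): D1 8C E4 77.
Big-endian stores the most-significant byte at the lowest address.
So the memory order matches the most-significant-first order: D1 8C E4 77.

D1 8C E4 77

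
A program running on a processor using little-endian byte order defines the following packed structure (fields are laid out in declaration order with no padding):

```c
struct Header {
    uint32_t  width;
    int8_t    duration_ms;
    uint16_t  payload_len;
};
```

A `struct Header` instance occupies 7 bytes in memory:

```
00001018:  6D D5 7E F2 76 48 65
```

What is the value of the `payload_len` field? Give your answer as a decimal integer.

`payload_len` follows `width` (4 B), `duration_ms` (1 B), so it starts at offset 4 + 1 = 5 and occupies 2 bytes.
Bytes at offsets 5..6: 48 65.
In little-endian order the low byte comes first in memory.
Reassemble most-significant byte first: 65 48 → 0x6548.
0x6548 = 25928.

25928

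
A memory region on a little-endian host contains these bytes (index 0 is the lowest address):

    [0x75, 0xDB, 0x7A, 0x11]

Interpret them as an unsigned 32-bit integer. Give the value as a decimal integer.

Little-endian: lowest address holds the least-significant byte.
Reassemble most-significant byte first: 11 7A DB 75 → 0x117ADB75.
0x117ADB75 = 293264245.

293264245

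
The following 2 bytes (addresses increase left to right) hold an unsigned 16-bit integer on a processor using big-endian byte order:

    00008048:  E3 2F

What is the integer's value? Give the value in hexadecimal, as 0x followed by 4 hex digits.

Big-endian: lowest address holds the most-significant byte.
The bytes are already most-significant first: 0xE32F.

0xE32F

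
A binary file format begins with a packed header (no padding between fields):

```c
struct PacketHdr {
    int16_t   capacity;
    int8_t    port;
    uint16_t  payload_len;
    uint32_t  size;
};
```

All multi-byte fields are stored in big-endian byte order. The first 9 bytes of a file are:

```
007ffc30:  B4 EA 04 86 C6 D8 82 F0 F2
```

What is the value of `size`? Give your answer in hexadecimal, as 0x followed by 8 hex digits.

`size` follows `capacity` (2 B), `port` (1 B), `payload_len` (2 B), so it starts at offset 2 + 1 + 2 = 5 and occupies 4 bytes.
Bytes at offsets 5..8: D8 82 F0 F2.
Big-endian stores the most-significant byte at the lowest address.
The bytes are already most-significant first: 0xD882F0F2.

0xD882F0F2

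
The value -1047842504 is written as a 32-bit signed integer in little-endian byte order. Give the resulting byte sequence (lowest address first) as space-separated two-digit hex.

Two's complement of -1047842504 in 32 bits: 1047842504 = 0x3E74CEC8; invert → 0xC18B3137; add 1 → 0xC18B3138.
Split into bytes (most-significant first): C1 8B 31 38.
Little-endian: lowest address holds the least-significant byte.
So at ascending addresses the bytes are 38 31 8B C1.

38 31 8B C1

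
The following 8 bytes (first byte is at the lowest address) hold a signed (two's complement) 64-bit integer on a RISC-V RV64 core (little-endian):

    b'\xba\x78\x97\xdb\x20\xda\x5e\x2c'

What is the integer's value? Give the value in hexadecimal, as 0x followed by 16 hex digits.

Little-endian: lowest address holds the least-significant byte.
Reassemble most-significant byte first: 2C 5E DA 20 DB 97 78 BA → 0x2C5EDA20DB9778BA.

0x2C5EDA20DB9778BA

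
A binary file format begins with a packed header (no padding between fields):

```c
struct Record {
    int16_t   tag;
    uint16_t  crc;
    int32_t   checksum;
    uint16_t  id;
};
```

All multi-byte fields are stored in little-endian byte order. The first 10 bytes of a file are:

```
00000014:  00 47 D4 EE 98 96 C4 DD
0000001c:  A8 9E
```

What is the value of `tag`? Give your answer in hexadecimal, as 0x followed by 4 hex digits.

0x4700

`tag` is the first field, at byte offset 0, occupying 2 bytes.
Bytes at offsets 0..1: 00 47.
In little-endian order the low byte comes first in memory.
Reassemble most-significant byte first: 47 00 → 0x4700.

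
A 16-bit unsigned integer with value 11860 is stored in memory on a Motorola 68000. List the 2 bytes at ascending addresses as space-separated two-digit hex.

11860 in hexadecimal, padded to 16 bits, is 0x2E54.
Split into bytes (most-significant first): 2E 54.
Big-endian stores the most-significant byte at the lowest address.
So the memory order matches the most-significant-first order: 2E 54.

2E 54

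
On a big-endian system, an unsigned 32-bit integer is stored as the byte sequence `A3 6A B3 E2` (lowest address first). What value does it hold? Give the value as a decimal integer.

2741679074

Big-endian: lowest address holds the most-significant byte.
The bytes are already most-significant first: 0xA36AB3E2.
0xA36AB3E2 = 2741679074.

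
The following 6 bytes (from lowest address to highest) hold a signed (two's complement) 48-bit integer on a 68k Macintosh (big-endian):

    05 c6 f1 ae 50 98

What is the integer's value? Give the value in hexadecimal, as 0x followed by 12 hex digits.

Big-endian: lowest address holds the most-significant byte.
The bytes are already most-significant first: 0x05C6F1AE5098.

0x05C6F1AE5098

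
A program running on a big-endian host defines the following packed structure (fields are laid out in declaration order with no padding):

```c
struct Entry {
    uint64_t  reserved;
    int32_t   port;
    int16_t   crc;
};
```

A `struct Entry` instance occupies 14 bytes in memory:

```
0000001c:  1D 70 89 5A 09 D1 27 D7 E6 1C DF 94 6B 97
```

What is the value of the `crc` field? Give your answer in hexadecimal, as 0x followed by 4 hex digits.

0x6B97

`crc` follows `reserved` (8 B), `port` (4 B), so it starts at offset 8 + 4 = 12 and occupies 2 bytes.
Bytes at offsets 12..13: 6B 97.
Big-endian: lowest address holds the most-significant byte.
The bytes are already most-significant first: 0x6B97.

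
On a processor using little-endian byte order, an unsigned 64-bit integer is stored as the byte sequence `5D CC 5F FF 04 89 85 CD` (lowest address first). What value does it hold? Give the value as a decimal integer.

14809393604235086941

Little-endian: lowest address holds the least-significant byte.
Reassemble most-significant byte first: CD 85 89 04 FF 5F CC 5D → 0xCD858904FF5FCC5D.
0xCD858904FF5FCC5D = 14809393604235086941.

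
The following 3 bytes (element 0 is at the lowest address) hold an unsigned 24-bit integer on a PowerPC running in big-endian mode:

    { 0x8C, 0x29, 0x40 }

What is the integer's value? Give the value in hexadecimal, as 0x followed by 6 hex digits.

In big-endian order the high byte comes first in memory.
The bytes are already most-significant first: 0x8C2940.

0x8C2940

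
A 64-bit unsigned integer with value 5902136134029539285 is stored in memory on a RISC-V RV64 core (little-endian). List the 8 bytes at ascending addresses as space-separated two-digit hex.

D5 F7 D3 04 8B 99 E8 51

5902136134029539285 in hexadecimal, padded to 64 bits, is 0x51E8998B04D3F7D5.
Split into bytes (most-significant first): 51 E8 99 8B 04 D3 F7 D5.
In little-endian order the low byte comes first in memory.
So at ascending addresses the bytes are D5 F7 D3 04 8B 99 E8 51.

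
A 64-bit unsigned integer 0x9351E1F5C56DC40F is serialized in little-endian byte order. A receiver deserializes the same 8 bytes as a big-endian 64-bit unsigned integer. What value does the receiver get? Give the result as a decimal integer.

1136153703005376915

Stored little-endian, the bytes at ascending addresses are 0F C4 6D C5 F5 E1 51 93.
Read back as big-endian, the last byte is least significant, giving 0x0FC46DC5F5E15193.
0x0FC46DC5F5E15193 = 1136153703005376915.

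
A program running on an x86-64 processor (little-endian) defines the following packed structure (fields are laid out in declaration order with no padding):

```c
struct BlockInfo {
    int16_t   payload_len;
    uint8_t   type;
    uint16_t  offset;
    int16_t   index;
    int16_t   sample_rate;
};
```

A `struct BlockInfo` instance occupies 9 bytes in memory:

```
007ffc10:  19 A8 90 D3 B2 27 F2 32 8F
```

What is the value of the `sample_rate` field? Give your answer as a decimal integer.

`sample_rate` follows `payload_len` (2 B), `type` (1 B), `offset` (2 B), `index` (2 B), so it starts at offset 2 + 1 + 2 + 2 = 7 and occupies 2 bytes.
Bytes at offsets 7..8: 32 8F.
Little-endian: lowest address holds the least-significant byte.
Reassemble most-significant byte first: 8F 32 → 0x8F32.
Top bit is set, so as a signed 16-bit value this is 0x8F32 − 2^16 = -28878.

-28878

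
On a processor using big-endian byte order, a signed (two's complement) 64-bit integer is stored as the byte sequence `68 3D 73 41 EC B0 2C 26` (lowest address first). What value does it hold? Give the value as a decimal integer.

Big-endian: lowest address holds the most-significant byte.
The bytes are already most-significant first: 0x683D7341ECB02C26.
0x683D7341ECB02C26 = 7511286480504892454.

7511286480504892454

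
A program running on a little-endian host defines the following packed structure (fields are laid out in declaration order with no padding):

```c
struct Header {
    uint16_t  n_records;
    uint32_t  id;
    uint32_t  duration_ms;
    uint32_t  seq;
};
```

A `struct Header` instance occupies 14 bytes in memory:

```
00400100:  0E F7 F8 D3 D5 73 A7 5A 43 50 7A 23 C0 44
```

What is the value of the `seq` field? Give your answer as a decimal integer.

1153442682

`seq` follows `n_records` (2 B), `id` (4 B), `duration_ms` (4 B), so it starts at offset 2 + 4 + 4 = 10 and occupies 4 bytes.
Bytes at offsets 10..13: 7A 23 C0 44.
In little-endian order the low byte comes first in memory.
Reassemble most-significant byte first: 44 C0 23 7A → 0x44C0237A.
0x44C0237A = 1153442682.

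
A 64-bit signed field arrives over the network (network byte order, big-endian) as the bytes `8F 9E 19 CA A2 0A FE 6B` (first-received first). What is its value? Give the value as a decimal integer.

Big-endian stores the most-significant byte at the lowest address.
The bytes are already most-significant first: 0x8F9E19CAA20AFE6B.
Top bit is set, so as a signed 64-bit value this is 0x8F9E19CAA20AFE6B − 2^64 = -8098006721872855445.

-8098006721872855445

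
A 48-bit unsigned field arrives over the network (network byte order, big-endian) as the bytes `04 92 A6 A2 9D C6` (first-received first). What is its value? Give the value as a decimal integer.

5027907411398

Big-endian: lowest address holds the most-significant byte.
The bytes are already most-significant first: 0x0492A6A29DC6.
0x0492A6A29DC6 = 5027907411398.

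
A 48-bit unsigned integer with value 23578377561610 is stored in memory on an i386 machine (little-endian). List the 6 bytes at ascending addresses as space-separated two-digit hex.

0A A6 D1 C4 71 15

23578377561610 in hexadecimal, padded to 48 bits, is 0x1571C4D1A60A.
Split into bytes (most-significant first): 15 71 C4 D1 A6 0A.
Little-endian: lowest address holds the least-significant byte.
So at ascending addresses the bytes are 0A A6 D1 C4 71 15.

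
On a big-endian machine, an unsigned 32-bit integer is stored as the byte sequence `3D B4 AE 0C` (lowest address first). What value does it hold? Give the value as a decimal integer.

In big-endian order the high byte comes first in memory.
The bytes are already most-significant first: 0x3DB4AE0C.
0x3DB4AE0C = 1035251212.

1035251212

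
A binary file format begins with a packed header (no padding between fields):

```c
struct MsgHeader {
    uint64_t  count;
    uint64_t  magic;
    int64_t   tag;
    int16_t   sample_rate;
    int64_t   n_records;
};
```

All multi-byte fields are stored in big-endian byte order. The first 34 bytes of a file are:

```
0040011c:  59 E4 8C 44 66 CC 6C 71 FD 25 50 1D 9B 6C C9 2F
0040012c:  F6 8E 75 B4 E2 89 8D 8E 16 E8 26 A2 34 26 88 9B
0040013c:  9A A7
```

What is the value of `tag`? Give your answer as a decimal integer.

-680477073931137650

`tag` follows `count` (8 B), `magic` (8 B), so it starts at offset 8 + 8 = 16 and occupies 8 bytes.
Bytes at offsets 16..23: F6 8E 75 B4 E2 89 8D 8E.
Big-endian: lowest address holds the most-significant byte.
The bytes are already most-significant first: 0xF68E75B4E2898D8E.
Top bit is set, so as a signed 64-bit value this is 0xF68E75B4E2898D8E − 2^64 = -680477073931137650.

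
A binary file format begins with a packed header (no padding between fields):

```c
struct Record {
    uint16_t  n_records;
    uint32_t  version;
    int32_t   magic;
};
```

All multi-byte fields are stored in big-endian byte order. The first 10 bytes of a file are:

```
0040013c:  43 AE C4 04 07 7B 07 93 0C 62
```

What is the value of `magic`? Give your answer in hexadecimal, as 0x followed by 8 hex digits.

0x07930C62

`magic` follows `n_records` (2 B), `version` (4 B), so it starts at offset 2 + 4 = 6 and occupies 4 bytes.
Bytes at offsets 6..9: 07 93 0C 62.
Big-endian stores the most-significant byte at the lowest address.
The bytes are already most-significant first: 0x07930C62.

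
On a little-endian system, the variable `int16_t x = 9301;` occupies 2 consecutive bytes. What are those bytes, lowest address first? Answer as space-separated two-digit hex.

9301 in hexadecimal, padded to 16 bits, is 0x2455.
Split into bytes (most-significant first): 24 55.
In little-endian order the low byte comes first in memory.
So at ascending addresses the bytes are 55 24.

55 24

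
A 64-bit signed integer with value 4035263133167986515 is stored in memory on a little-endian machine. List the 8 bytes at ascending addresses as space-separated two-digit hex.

53 27 B5 9B 70 22 00 38

4035263133167986515 in hexadecimal, padded to 64 bits, is 0x380022709BB52753.
Split into bytes (most-significant first): 38 00 22 70 9B B5 27 53.
Little-endian: lowest address holds the least-significant byte.
So at ascending addresses the bytes are 53 27 B5 9B 70 22 00 38.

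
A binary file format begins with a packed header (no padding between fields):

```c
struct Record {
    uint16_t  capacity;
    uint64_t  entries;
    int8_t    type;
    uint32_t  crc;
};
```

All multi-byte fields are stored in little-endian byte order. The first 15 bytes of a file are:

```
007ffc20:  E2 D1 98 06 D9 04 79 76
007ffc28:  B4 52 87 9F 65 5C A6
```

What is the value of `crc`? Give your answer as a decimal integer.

2791073183

`crc` follows `capacity` (2 B), `entries` (8 B), `type` (1 B), so it starts at offset 2 + 8 + 1 = 11 and occupies 4 bytes.
Bytes at offsets 11..14: 9F 65 5C A6.
Little-endian: lowest address holds the least-significant byte.
Reassemble most-significant byte first: A6 5C 65 9F → 0xA65C659F.
0xA65C659F = 2791073183.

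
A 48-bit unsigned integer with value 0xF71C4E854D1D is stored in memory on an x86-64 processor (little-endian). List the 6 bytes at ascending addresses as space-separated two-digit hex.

1D 4D 85 4E 1C F7

Split into bytes (most-significant first): F7 1C 4E 85 4D 1D.
Little-endian: lowest address holds the least-significant byte.
So at ascending addresses the bytes are 1D 4D 85 4E 1C F7.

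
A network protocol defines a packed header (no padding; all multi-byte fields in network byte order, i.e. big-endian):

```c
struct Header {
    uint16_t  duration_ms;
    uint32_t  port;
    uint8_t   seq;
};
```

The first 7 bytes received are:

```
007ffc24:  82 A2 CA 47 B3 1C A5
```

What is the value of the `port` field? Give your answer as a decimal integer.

3393696540

`port` follows `duration_ms` (2 bytes), so it starts at byte offset 2 and occupies 4 bytes.
Bytes at offsets 2..5: CA 47 B3 1C.
Big-endian stores the most-significant byte at the lowest address.
The bytes are already most-significant first: 0xCA47B31C.
0xCA47B31C = 3393696540.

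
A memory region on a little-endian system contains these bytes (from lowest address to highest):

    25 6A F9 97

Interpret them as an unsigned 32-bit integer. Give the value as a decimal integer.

2549705253

In little-endian order the low byte comes first in memory.
Reassemble most-significant byte first: 97 F9 6A 25 → 0x97F96A25.
0x97F96A25 = 2549705253.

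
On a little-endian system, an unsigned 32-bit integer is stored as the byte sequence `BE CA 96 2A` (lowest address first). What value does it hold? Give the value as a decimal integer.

Little-endian: lowest address holds the least-significant byte.
Reassemble most-significant byte first: 2A 96 CA BE → 0x2A96CABE.
0x2A96CABE = 714525374.

714525374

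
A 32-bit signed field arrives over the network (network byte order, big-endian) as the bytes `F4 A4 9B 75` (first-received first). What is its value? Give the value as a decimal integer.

Big-endian stores the most-significant byte at the lowest address.
The bytes are already most-significant first: 0xF4A49B75.
Top bit is set, so as a signed 32-bit value this is 0xF4A49B75 − 2^32 = -190538891.

-190538891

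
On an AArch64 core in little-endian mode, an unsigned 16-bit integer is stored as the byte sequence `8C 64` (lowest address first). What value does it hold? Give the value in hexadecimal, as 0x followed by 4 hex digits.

0x648C

Little-endian: lowest address holds the least-significant byte.
Reassemble most-significant byte first: 64 8C → 0x648C.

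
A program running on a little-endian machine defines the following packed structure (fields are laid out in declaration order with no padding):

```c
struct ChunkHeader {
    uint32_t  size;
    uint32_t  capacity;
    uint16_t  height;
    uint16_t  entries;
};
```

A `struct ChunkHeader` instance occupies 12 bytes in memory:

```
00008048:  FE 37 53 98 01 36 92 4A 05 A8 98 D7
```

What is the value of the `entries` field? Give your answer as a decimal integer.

`entries` follows `size` (4 B), `capacity` (4 B), `height` (2 B), so it starts at offset 4 + 4 + 2 = 10 and occupies 2 bytes.
Bytes at offsets 10..11: 98 D7.
Little-endian stores the least-significant byte at the lowest address.
Reassemble most-significant byte first: D7 98 → 0xD798.
0xD798 = 55192.

55192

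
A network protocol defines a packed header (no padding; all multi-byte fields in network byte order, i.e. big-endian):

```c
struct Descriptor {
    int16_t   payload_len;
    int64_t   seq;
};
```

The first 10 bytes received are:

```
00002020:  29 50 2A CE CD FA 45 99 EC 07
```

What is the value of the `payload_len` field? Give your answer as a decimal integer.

10576

`payload_len` is the first field, at byte offset 0, occupying 2 bytes.
Bytes at offsets 0..1: 29 50.
Big-endian stores the most-significant byte at the lowest address.
The bytes are already most-significant first: 0x2950.
0x2950 = 10576.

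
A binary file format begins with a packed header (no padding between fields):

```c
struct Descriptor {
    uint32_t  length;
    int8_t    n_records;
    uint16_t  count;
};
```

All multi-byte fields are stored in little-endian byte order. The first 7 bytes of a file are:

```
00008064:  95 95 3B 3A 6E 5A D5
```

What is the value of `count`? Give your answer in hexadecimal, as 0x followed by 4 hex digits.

0xD55A

`count` follows `length` (4 B), `n_records` (1 B), so it starts at offset 4 + 1 = 5 and occupies 2 bytes.
Bytes at offsets 5..6: 5A D5.
Little-endian: lowest address holds the least-significant byte.
Reassemble most-significant byte first: D5 5A → 0xD55A.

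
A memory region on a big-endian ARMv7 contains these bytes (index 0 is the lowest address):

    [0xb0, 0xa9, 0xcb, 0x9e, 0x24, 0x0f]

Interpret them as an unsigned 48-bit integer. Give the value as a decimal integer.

Big-endian stores the most-significant byte at the lowest address.
The bytes are already most-significant first: 0xB0A9CB9E240F.
0xB0A9CB9E240F = 194243312100367.

194243312100367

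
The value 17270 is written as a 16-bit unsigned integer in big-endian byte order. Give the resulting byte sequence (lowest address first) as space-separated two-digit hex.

17270 in hexadecimal, padded to 16 bits, is 0x4376.
Split into bytes (most-significant first): 43 76.
In big-endian order the high byte comes first in memory.
So the memory order matches the most-significant-first order: 43 76.

43 76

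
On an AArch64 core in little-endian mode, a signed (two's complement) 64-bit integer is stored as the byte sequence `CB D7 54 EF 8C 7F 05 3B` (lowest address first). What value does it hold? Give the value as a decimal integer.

4252945666408765387

Little-endian: lowest address holds the least-significant byte.
Reassemble most-significant byte first: 3B 05 7F 8C EF 54 D7 CB → 0x3B057F8CEF54D7CB.
0x3B057F8CEF54D7CB = 4252945666408765387.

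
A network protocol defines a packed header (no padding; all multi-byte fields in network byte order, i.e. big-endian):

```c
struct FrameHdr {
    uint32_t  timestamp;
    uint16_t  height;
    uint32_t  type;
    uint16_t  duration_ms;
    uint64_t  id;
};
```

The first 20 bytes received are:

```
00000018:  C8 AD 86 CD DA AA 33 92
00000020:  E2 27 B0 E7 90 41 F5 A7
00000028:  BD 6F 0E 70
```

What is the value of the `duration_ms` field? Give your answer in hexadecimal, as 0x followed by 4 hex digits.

0xB0E7

`duration_ms` follows `timestamp` (4 B), `height` (2 B), `type` (4 B), so it starts at offset 4 + 2 + 4 = 10 and occupies 2 bytes.
Bytes at offsets 10..11: B0 E7.
Big-endian stores the most-significant byte at the lowest address.
The bytes are already most-significant first: 0xB0E7.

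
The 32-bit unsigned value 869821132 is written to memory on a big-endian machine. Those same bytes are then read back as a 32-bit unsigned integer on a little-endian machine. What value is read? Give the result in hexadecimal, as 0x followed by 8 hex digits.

869821132 in 32-bit hexadecimal is 0x33D86ACC.
Stored big-endian, the bytes at ascending addresses are 33 D8 6A CC.
Read back as little-endian, the first byte is least significant, giving 0xCC6AD833.

0xCC6AD833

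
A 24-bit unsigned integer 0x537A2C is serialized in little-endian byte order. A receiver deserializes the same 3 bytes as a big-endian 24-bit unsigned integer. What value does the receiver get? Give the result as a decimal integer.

Stored little-endian, the bytes at ascending addresses are 2C 7A 53.
Read back as big-endian, the last byte is least significant, giving 0x2C7A53.
0x2C7A53 = 2914899.

2914899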